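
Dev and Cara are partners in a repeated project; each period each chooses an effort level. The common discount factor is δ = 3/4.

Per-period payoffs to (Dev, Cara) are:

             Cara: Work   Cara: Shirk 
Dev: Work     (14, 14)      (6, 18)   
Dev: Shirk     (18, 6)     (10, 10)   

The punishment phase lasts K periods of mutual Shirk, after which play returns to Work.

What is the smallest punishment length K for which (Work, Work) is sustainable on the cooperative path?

Need Σ_{k=1}^{K} δ^k ≥ (18−14)/(14−10) = 1.0000 at δ = 3/4.
At K = 1 the sum is 0.7500 < 1.0000; at K = 2 it is 1.3125 ≥ 1.0000.
So the minimum punishment length is K = 2.

2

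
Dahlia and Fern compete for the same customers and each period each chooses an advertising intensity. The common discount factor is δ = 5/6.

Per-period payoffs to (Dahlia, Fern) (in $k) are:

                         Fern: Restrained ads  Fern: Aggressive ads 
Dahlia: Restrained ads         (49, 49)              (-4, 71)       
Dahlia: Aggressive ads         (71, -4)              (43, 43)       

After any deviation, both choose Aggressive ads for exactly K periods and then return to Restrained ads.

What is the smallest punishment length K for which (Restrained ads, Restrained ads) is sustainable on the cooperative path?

8

IC: δ(1−δ^K)/(1−δ) ≥ (71−49)/(49−43) = 11/3.
With δ = 5/6: need 1 − δ^K ≥ 11/3·(1−5/6)/(5/6), i.e. δ^K ≤ 0.2667.
Since (5/6)^7 = 0.2791 and (5/6)^8 = 0.2326, the smallest such K is 8.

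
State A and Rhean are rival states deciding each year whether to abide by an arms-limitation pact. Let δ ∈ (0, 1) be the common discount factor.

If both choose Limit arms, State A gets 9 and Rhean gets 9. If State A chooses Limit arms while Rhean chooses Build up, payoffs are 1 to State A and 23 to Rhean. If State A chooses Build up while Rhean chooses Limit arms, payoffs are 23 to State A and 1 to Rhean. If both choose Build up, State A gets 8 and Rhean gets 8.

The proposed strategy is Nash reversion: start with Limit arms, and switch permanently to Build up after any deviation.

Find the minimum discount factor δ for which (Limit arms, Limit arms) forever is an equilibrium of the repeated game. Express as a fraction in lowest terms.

14/15

9/(1−δ) ≥ 23 + 8δ/(1−δ)
9 ≥ 23 − 15δ
δ ≥ 14/15.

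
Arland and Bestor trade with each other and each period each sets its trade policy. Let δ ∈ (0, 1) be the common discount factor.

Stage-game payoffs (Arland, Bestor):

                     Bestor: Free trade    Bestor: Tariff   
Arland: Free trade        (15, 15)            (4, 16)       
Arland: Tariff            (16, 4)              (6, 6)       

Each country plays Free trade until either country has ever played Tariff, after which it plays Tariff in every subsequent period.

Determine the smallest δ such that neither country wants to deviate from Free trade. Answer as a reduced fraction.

One-period gain from deviating is 16 − 15 = 1. The loss is 15 − 6 = 9 in every subsequent period, with present value 9·δ/(1−δ).
Deviation is unprofitable when 9·δ/(1−δ) ≥ 1, i.e. δ/(1−δ) ≥ 1/9.
Equivalently δ ≥ 1/(1+9) = 1/10.

1/10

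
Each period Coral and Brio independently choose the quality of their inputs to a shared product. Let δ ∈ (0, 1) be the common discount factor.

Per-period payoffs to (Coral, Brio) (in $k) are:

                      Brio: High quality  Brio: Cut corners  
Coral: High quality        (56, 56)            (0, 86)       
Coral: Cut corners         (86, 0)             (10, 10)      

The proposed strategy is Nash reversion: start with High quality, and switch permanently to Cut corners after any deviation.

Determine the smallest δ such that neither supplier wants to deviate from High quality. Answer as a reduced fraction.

Cooperation forever yields 56 each period: 56/(1−δ).
Deviating yields 86 once, then 10 forever: 86 + 10δ/(1−δ).
No profitable deviation requires 56/(1−δ) ≥ 86 + 10δ/(1−δ).
Multiplying by (1−δ): 56 ≥ 86(1−δ) + 10δ = 86 − 76δ.
So 76δ ≥ 30, i.e. δ ≥ 30/76 = 15/38.

15/38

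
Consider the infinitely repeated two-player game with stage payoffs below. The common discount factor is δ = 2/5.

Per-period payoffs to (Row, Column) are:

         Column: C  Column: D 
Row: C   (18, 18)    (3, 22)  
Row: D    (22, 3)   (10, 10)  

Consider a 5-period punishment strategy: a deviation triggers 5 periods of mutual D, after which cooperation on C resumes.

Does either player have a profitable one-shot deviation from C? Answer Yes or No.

No

A one-shot deviation gives 22 now, then 10 for 5 periods, then back to 18.
Gain from deviating: (22−18) today; loss: (18−10) in each of the next 5 periods.
No-deviation condition: (18−10)(δ+…+δ^5) ≥ 22−18, i.e. δ+…+δ^5 ≥ 1/2.
At δ = 2/5: δ+…+δ^5 = 0.6598 ≥ 0.5000.
So cooperation is sustainable.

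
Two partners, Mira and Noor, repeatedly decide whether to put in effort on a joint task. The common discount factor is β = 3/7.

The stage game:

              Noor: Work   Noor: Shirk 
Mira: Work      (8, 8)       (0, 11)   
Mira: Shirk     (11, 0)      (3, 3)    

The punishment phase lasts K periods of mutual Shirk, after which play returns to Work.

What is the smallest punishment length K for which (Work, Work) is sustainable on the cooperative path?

2

No profitable deviation requires (8−3)(β+…+β^K) ≥ 11−8, i.e. β+…+β^K ≥ 3/5 ≈ 0.6000.
With β = 3/7, the partial sums are K=1: 0.4286, K=2: 0.6122.
K = 2 is the first length at which the sum reaches 0.6000.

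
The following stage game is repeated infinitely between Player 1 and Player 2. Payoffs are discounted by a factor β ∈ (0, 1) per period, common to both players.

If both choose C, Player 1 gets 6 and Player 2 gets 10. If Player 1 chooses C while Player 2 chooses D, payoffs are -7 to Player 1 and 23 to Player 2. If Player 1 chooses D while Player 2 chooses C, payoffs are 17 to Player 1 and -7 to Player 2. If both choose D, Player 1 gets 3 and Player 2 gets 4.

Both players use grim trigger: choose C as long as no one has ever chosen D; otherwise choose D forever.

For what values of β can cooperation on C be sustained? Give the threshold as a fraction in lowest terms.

11/14

For Player 1: deviation gain 17−6 = 11, per-period punishment loss 6−3 = 3. IC gives β ≥ 11/14.
For Player 2: gain 13, loss 6 per period, so β ≥ 13/19.
The tighter constraint is Player 1's, so cooperation needs β ≥ 11/14.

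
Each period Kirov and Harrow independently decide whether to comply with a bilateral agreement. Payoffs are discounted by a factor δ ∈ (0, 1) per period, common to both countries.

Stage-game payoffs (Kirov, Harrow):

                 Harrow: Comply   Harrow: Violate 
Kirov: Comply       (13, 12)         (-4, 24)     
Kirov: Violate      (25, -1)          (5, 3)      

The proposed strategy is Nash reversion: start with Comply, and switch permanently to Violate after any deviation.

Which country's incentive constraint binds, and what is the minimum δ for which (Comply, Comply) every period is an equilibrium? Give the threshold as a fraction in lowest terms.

Kirov; δ ≥ 3/5

Kirov's threshold: (25−13)/(25−5) = 3/5.
Harrow's threshold: (24−12)/(24−3) = 4/7.
3/5 > 4/7, so Kirov binds and δ* = 3/5.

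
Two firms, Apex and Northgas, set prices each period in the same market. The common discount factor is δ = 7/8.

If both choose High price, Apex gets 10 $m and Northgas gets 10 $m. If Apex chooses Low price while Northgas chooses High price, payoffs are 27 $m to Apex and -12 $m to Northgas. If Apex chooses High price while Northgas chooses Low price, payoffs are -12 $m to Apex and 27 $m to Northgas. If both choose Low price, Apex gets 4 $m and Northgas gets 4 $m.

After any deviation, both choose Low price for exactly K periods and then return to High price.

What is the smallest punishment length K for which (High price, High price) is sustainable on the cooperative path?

4

Need Σ_{k=1}^{K} δ^k ≥ (27−10)/(10−4) = 2.8333 at δ = 7/8.
At K = 3 the sum is 2.3105 < 2.8333; at K = 4 it is 2.8967 ≥ 2.8333.
So the minimum punishment length is K = 4.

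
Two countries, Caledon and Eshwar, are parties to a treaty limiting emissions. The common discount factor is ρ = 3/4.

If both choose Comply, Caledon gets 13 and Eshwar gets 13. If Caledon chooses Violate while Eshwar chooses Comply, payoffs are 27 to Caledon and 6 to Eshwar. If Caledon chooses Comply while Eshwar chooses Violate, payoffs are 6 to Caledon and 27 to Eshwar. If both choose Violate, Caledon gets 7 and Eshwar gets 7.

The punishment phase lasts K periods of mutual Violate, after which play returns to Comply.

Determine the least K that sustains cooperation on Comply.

Need Σ_{k=1}^{K} ρ^k ≥ (27−13)/(13−7) = 2.3333 at ρ = 3/4.
At K = 5 the sum is 2.2881 < 2.3333; at K = 6 it is 2.4661 ≥ 2.3333.
So the minimum punishment length is K = 6.

6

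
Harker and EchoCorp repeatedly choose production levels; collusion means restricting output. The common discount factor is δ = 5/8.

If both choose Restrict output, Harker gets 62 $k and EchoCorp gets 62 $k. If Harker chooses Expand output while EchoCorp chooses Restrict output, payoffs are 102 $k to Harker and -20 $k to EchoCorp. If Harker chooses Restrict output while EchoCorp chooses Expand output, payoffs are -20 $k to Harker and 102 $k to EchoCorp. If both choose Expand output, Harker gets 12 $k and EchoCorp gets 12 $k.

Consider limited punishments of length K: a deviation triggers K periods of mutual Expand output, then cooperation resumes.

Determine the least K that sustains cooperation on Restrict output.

2

No profitable deviation requires (62−12)(δ+…+δ^K) ≥ 102−62, i.e. δ+…+δ^K ≥ 4/5 ≈ 0.8000.
With δ = 5/8, the partial sums are K=1: 0.6250, K=2: 1.0156.
K = 2 is the first length at which the sum reaches 0.8000.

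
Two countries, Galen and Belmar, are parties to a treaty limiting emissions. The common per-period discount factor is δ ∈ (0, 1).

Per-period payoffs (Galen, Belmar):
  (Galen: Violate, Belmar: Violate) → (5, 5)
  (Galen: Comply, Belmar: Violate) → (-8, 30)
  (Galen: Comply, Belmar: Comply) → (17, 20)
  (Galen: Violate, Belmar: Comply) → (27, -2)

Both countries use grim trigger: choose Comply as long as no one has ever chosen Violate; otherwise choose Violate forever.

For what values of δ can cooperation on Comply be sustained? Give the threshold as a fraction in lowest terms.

5/11

For Galen: deviation gain 27−17 = 10, per-period punishment loss 17−5 = 12. IC gives δ ≥ 10/22 = 5/11.
For Belmar: gain 10, loss 15 per period, so δ ≥ 10/25 = 2/5.
The tighter constraint is Galen's, so cooperation needs δ ≥ 5/11.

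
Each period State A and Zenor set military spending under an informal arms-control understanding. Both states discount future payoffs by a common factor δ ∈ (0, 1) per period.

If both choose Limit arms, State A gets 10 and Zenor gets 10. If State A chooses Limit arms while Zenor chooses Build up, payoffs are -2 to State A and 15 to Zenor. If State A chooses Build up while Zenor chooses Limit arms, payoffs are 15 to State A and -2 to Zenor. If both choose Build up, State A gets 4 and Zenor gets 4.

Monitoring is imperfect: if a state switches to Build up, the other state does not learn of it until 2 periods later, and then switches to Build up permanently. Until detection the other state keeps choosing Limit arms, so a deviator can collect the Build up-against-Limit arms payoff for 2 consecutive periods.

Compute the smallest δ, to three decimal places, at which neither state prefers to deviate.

0.674

A deviator earns 15 for 2 periods, then 4 forever; cooperating earns 10 forever. Multiplying the IC by (1−δ):
10 ≥ 15(1−δ^2) + 4δ^2, so 11·δ^2 ≥ 5 and δ^2 ≥ 5/11.
δ ≥ (5/11)^(1/2) ≈ 0.674.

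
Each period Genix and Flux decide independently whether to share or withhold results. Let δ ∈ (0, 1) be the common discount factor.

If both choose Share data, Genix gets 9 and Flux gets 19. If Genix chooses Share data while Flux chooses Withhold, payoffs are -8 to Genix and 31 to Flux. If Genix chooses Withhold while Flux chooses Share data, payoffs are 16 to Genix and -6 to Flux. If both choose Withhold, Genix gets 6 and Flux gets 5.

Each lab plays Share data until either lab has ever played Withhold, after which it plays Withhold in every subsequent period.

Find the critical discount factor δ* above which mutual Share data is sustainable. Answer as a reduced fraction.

For Genix: deviation gain 16−9 = 7, per-period punishment loss 9−6 = 3. IC gives δ ≥ 7/10.
For Flux: gain 12, loss 14 per period, so δ ≥ 12/26 = 6/13.
The tighter constraint is Genix's, so cooperation needs δ ≥ 7/10.

7/10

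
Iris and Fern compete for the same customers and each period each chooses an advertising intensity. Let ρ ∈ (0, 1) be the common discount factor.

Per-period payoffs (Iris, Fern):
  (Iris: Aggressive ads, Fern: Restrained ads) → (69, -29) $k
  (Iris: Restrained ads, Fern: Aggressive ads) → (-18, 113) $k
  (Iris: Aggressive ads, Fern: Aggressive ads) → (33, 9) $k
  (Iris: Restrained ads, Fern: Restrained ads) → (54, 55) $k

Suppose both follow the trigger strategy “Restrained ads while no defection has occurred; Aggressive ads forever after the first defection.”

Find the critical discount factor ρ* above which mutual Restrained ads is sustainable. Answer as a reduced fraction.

Iris's threshold: (69−54)/(69−33) = 5/12.
Fern's threshold: (113−55)/(113−9) = 29/52.
5/12 < 29/52, so Fern binds and ρ* = 29/52.

29/52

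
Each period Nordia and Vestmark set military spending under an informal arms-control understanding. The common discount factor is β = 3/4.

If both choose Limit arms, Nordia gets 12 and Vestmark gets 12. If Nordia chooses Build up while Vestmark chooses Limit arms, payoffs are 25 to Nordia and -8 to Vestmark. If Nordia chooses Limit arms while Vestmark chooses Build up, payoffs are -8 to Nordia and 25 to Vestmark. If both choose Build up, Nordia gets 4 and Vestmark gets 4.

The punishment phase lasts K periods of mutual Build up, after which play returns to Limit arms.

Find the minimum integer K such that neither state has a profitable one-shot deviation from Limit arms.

3

No profitable deviation requires (12−4)(β+…+β^K) ≥ 25−12, i.e. β+…+β^K ≥ 13/8 ≈ 1.6250.
With β = 3/4, the partial sums are K=1: 0.7500, K=2: 1.3125, K=3: 1.7344.
K = 3 is the first length at which the sum reaches 1.6250.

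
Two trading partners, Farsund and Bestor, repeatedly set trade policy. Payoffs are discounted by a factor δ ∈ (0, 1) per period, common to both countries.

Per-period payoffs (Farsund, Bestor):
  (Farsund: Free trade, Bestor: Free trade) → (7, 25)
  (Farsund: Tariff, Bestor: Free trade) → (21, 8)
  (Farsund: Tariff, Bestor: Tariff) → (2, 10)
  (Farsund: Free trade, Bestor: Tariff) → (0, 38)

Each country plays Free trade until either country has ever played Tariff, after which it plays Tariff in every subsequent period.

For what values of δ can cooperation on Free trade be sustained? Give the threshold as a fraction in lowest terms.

14/19

For Farsund: deviation gain 21−7 = 14, per-period punishment loss 7−2 = 5. IC gives δ ≥ 14/19.
For Bestor: gain 13, loss 15 per period, so δ ≥ 13/28.
The tighter constraint is Farsund's, so cooperation needs δ ≥ 14/19.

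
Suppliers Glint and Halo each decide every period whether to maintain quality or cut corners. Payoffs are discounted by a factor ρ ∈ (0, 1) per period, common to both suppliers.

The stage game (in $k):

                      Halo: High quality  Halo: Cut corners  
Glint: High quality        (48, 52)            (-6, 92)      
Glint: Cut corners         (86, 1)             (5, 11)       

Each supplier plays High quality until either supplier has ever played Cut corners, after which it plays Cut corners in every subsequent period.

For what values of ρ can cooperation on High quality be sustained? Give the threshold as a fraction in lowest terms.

40/81

Glint's threshold: (86−48)/(86−5) = 38/81.
Halo's threshold: (92−52)/(92−11) = 40/81.
38/81 < 40/81, so Halo binds and ρ* = 40/81.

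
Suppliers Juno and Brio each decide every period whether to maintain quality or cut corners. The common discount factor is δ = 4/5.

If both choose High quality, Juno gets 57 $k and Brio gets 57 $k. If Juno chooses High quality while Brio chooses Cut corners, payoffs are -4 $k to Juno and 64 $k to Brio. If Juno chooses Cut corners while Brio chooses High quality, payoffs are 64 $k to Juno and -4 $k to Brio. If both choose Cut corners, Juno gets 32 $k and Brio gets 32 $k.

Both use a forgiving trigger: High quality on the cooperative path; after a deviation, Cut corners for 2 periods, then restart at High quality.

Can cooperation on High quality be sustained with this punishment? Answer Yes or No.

Comparing payoff streams over the 3 periods until play realigns: cooperate → 57(1+δ+…+δ^2); deviate → 64 + 32(δ+…+δ^2).
Cooperation is sustained iff (57−32)(δ+…+δ^2) ≥ 64−57.
δ+…+δ^2 = 4/5·(1−(4/5)^2)/(1−4/5) = 1.4400, and (64−57)/(57−32) = 0.2800.
1.4400 ≥ 0.2800, so cooperation is sustainable.

Yes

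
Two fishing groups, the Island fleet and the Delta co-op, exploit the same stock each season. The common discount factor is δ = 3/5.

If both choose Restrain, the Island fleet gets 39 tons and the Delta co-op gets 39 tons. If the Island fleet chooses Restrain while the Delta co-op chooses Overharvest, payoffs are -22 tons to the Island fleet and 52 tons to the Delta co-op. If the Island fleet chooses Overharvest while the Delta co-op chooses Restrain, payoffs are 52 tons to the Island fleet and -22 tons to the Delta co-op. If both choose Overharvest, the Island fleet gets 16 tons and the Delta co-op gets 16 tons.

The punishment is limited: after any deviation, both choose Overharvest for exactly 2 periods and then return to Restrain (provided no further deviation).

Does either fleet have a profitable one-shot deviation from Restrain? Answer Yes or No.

A one-shot deviation gives 52 now, then 16 for 2 periods, then back to 39.
Gain from deviating: (52−39) today; loss: (39−16) in each of the next 2 periods.
No-deviation condition: (39−16)(δ+…+δ^2) ≥ 52−39, i.e. δ+…+δ^2 ≥ 13/23.
At δ = 3/5: δ+…+δ^2 = 0.9600 ≥ 0.5652.
So cooperation is sustainable.

No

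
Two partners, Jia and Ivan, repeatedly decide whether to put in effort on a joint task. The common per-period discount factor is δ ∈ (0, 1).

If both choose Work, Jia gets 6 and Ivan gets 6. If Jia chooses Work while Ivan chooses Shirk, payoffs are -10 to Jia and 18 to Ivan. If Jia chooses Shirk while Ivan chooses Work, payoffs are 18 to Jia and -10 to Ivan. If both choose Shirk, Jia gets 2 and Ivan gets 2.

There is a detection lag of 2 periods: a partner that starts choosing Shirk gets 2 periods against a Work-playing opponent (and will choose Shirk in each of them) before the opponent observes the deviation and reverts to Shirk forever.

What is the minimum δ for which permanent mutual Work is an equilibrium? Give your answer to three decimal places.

0.866

Deviating for the 2 undetected periods gains 18−6 = 12 per period over cooperation, then loses 6−2 = 4 per period forever once punishment starts.
Gain: 12(1 + δ + … + δ^1); loss: 4·δ^2/(1−δ).
No profitable deviation ⇔ 12(1−δ^2) ≤ 4·δ^2, i.e. δ^2 ≥ 12/(12+4) = 3/4.
Hence δ ≥ (3/4)^(1/2) ≈ 0.866.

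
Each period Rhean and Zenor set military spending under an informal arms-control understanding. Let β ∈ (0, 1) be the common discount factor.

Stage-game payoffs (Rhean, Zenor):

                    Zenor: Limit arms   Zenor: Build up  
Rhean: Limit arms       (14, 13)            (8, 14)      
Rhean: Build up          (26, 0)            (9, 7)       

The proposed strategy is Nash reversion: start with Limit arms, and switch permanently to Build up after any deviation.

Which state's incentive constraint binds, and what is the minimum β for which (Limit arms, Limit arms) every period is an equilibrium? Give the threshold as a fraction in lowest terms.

For Rhean: deviation gain 26−14 = 12, per-period punishment loss 14−9 = 5. IC gives β ≥ 12/17.
For Zenor: gain 1, loss 6 per period, so β ≥ 1/7.
The tighter constraint is Rhean's, so cooperation needs β ≥ 12/17.

Rhean; β ≥ 12/17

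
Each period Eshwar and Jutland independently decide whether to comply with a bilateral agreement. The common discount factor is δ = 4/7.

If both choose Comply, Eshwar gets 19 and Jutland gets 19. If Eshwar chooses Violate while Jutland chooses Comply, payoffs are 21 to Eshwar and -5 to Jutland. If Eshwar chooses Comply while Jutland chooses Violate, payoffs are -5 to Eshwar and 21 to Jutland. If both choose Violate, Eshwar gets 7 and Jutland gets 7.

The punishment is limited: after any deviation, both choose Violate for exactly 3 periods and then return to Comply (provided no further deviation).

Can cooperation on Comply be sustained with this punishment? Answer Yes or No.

IC: δ+…+δ^3 ≥ (21−19)/(19−7) = 1/6.
At δ = 4/7: partial sum = 1.0845 ≥ 0.1667. Cooperation sustainable.

Yes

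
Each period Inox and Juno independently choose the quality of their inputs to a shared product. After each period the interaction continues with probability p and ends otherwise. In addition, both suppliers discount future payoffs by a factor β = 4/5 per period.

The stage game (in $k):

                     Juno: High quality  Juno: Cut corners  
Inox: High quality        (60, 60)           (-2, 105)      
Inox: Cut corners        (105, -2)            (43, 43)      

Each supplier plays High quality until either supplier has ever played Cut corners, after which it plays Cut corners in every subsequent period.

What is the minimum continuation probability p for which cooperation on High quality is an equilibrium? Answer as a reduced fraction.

225/248

Expected continuation weight on next period's payoff is β·p = 4/5·p, which plays the role of the discount factor.
Cooperation requires 4/5·p ≥ (105−60)/(105−43) = 45/62, hence p ≥ 225/248.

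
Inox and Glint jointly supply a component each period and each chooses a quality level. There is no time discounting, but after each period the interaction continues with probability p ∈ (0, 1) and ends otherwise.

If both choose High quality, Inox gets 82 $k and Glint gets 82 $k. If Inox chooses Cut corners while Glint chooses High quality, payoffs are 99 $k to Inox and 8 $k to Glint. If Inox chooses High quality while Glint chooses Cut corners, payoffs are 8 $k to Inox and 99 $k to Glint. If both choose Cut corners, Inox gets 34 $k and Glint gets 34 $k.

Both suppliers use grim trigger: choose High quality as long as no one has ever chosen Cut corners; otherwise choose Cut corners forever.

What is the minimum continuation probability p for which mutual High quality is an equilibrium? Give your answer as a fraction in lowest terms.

17/65

With no time discounting, the continuation probability p plays the role of the discount factor.
Grim-trigger IC: 82/(1−p) ≥ 99 + 34p/(1−p) ⇒ p ≥ (99−82)/(99−34) = 17/65.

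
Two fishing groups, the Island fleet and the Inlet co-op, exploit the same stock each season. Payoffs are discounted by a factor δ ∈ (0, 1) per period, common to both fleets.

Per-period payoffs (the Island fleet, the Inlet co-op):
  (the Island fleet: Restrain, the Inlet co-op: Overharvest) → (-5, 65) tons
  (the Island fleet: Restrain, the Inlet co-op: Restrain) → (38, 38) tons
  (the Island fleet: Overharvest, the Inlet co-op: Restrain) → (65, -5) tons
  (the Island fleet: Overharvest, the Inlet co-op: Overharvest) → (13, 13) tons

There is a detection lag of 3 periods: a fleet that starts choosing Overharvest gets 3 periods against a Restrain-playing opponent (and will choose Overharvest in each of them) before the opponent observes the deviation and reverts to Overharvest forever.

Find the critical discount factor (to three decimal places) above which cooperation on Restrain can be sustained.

0.804

The best deviation is to choose Overharvest for all 3 undetected periods, earning 65 each, then 13 forever once detected.
Deviation value: 65(1−δ^3)/(1−δ) + 13δ^3/(1−δ); cooperation value: 38/(1−δ).
IC: 38 ≥ 65(1−δ^3) + 13δ^3 = 65 − 52δ^3.
So δ^3 ≥ 27/52, giving δ ≥ (27/52)^(1/3) ≈ 0.804.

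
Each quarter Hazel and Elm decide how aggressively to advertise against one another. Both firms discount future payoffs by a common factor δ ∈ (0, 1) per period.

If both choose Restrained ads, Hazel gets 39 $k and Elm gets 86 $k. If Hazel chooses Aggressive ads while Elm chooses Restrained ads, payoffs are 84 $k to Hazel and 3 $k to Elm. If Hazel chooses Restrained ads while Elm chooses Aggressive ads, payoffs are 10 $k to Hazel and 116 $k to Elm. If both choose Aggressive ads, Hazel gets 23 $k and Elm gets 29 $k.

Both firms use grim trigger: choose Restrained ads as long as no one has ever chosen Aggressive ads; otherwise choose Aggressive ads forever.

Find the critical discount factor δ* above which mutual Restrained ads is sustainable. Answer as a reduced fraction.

For Hazel: deviation gain 84−39 = 45, per-period punishment loss 39−23 = 16. IC gives δ ≥ 45/61.
For Elm: gain 30, loss 57 per period, so δ ≥ 30/87 = 10/29.
The tighter constraint is Hazel's, so cooperation needs δ ≥ 45/61.

45/61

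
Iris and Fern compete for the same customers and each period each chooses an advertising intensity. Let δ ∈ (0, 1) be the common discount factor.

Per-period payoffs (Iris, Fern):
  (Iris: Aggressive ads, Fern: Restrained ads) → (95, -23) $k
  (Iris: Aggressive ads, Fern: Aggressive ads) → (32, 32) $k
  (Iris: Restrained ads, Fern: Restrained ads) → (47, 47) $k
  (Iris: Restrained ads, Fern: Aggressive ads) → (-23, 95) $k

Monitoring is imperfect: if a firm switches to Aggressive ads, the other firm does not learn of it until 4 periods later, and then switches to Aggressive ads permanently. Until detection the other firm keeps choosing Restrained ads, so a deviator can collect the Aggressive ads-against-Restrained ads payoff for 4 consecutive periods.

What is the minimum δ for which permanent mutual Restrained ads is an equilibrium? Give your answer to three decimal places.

0.934

The best deviation is to choose Aggressive ads for all 4 undetected periods, earning 95 each, then 32 forever once detected.
Deviation value: 95(1−δ^4)/(1−δ) + 32δ^4/(1−δ); cooperation value: 47/(1−δ).
IC: 47 ≥ 95(1−δ^4) + 32δ^4 = 95 − 63δ^4.
So δ^4 ≥ 48/63 = 16/21, giving δ ≥ (16/21)^(1/4) ≈ 0.934.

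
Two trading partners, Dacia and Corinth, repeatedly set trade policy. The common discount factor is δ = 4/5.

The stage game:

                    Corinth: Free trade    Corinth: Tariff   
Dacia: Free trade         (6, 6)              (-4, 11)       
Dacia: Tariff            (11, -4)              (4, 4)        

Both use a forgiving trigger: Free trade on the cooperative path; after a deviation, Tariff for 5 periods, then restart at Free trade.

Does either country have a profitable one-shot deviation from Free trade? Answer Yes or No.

No

IC: δ+…+δ^5 ≥ (11−6)/(6−4) = 5/2.
At δ = 4/5: partial sum = 2.6893 ≥ 2.5000. Cooperation sustainable.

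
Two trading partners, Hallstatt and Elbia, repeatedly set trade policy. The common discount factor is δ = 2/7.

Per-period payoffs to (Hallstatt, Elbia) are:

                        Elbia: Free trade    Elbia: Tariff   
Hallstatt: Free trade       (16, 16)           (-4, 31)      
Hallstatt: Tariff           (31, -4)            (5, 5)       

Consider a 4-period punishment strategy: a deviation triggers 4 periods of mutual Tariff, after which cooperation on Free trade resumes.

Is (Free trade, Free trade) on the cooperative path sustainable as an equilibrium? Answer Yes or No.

A one-shot deviation gives 31 now, then 5 for 4 periods, then back to 16.
Gain from deviating: (31−16) today; loss: (16−5) in each of the next 4 periods.
No-deviation condition: (16−5)(δ+…+δ^4) ≥ 31−16, i.e. δ+…+δ^4 ≥ 15/11.
At δ = 2/7: δ+…+δ^4 = 0.3973 < 1.3636.
So cooperation is not sustainable.

No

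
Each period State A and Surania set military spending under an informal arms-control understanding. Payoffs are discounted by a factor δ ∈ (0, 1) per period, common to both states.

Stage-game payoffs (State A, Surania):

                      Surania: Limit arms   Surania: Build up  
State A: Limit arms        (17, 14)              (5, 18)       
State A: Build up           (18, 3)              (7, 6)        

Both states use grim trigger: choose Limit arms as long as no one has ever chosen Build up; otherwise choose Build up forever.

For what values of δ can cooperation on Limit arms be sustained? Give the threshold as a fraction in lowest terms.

State A: cooperation gives 17 each period; deviation gives 18 once then 7 forever.
  17/(1−δ) ≥ 18 + 7δ/(1−δ) ⇒ δ ≥ 1/11.
Surania: cooperation gives 14 each period; deviation gives 18 once then 6 forever.
  δ ≥ 4/12 = 1/3.
Both must hold, so the binding constraint is Surania's: δ ≥ 1/3.

1/3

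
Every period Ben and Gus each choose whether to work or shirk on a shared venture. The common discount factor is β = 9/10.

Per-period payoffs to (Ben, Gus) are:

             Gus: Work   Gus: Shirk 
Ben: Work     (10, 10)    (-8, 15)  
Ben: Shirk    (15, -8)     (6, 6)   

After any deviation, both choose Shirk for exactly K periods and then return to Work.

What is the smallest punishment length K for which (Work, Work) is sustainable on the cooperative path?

No profitable deviation requires (10−6)(β+…+β^K) ≥ 15−10, i.e. β+…+β^K ≥ 5/4 ≈ 1.2500.
With β = 9/10, the partial sums are K=1: 0.9000, K=2: 1.7100.
K = 2 is the first length at which the sum reaches 1.2500.

2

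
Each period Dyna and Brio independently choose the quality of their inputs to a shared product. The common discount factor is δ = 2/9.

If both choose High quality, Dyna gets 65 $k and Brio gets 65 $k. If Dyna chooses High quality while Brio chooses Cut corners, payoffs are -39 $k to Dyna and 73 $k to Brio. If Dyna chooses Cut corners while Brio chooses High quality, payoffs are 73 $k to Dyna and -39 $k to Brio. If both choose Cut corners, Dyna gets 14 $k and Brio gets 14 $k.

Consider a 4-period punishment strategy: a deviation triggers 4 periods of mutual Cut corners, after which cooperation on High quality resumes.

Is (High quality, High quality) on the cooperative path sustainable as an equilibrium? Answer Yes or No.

Yes

A one-shot deviation gives 73 now, then 14 for 4 periods, then back to 65.
Gain from deviating: (73−65) today; loss: (65−14) in each of the next 4 periods.
No-deviation condition: (65−14)(δ+…+δ^4) ≥ 73−65, i.e. δ+…+δ^4 ≥ 8/51.
At δ = 2/9: δ+…+δ^4 = 0.2850 ≥ 0.1569.
So cooperation is sustainable.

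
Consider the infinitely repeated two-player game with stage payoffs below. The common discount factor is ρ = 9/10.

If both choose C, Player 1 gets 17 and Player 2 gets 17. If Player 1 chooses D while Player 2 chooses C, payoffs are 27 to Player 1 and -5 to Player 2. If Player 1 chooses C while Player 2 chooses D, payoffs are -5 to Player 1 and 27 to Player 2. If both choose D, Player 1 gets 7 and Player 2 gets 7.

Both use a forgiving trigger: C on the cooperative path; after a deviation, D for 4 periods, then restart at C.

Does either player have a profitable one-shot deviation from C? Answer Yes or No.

No

IC: ρ+…+ρ^4 ≥ (27−17)/(17−7) = 1.
At ρ = 9/10: partial sum = 3.0951 ≥ 1.0000. Cooperation sustainable.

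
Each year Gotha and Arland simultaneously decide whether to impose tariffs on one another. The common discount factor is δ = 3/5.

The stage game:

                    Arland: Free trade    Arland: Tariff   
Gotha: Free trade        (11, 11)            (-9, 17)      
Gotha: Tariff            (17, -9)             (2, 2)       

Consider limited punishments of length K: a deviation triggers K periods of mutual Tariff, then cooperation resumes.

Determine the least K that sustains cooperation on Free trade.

2

Need Σ_{k=1}^{K} δ^k ≥ (17−11)/(11−2) = 0.6667 at δ = 3/5.
At K = 1 the sum is 0.6000 < 0.6667; at K = 2 it is 0.9600 ≥ 0.6667.
So the minimum punishment length is K = 2.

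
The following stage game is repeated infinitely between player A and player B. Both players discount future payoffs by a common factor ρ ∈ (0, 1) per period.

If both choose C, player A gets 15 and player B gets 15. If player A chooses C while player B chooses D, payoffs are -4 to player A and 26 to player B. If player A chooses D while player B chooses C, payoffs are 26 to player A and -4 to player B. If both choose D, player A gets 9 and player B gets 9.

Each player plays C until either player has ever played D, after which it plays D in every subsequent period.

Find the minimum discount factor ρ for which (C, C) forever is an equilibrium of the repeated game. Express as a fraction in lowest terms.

One-period gain from deviating is 26 − 15 = 11. The loss is 15 − 9 = 6 in every subsequent period, with present value 6·ρ/(1−ρ).
Deviation is unprofitable when 6·ρ/(1−ρ) ≥ 11, i.e. ρ/(1−ρ) ≥ 11/6.
Equivalently ρ ≥ 11/(11+6) = 11/17.

11/17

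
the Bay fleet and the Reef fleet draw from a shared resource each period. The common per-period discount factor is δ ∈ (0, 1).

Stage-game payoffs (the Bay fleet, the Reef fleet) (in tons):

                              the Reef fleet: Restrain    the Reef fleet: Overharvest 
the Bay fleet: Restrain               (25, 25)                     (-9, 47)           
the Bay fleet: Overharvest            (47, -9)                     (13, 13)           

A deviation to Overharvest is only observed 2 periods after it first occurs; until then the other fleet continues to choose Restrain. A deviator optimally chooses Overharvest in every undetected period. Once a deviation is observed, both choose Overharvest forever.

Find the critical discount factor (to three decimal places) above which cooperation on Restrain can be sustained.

0.804

A deviator earns 47 for 2 periods, then 13 forever; cooperating earns 25 forever. Multiplying the IC by (1−δ):
25 ≥ 47(1−δ^2) + 13δ^2, so 34·δ^2 ≥ 22 and δ^2 ≥ 11/17.
δ ≥ (11/17)^(1/2) ≈ 0.804.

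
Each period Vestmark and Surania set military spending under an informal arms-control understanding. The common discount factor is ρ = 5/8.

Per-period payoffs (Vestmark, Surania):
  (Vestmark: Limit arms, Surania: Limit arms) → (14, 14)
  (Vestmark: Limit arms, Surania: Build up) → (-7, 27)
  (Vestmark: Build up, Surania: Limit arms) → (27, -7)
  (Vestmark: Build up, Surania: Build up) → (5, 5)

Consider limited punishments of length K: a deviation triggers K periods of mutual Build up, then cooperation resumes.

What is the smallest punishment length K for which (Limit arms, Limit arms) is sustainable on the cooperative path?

5

No profitable deviation requires (14−5)(ρ+…+ρ^K) ≥ 27−14, i.e. ρ+…+ρ^K ≥ 13/9 ≈ 1.4444.
With ρ = 5/8, the partial sums are K=1: 0.6250, K=2: 1.0156, K=3: 1.2598, K=4: 1.4124, K=5: 1.5077.
K = 5 is the first length at which the sum reaches 1.4444.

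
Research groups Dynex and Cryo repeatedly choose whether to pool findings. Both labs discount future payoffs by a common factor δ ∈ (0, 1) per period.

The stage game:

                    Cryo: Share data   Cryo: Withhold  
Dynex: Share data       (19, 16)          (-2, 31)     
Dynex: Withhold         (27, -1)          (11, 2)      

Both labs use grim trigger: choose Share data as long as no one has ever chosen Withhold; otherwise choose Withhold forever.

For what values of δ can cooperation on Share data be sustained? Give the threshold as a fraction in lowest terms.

Dynex's threshold: (27−19)/(27−11) = 1/2.
Cryo's threshold: (31−16)/(31−2) = 15/29.
1/2 < 15/29, so Cryo binds and δ* = 15/29.

15/29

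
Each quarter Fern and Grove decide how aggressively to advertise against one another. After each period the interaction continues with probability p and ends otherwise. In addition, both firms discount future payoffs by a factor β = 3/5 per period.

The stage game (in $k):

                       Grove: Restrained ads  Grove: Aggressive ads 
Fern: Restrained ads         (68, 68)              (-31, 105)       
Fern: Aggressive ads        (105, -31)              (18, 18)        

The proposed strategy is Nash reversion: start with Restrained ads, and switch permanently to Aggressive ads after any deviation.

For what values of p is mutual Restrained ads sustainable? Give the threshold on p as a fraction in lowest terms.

With continuation probability p and discount β, the effective per-period discount factor is βp.
Grim-trigger IC: βp ≥ (105−68)/(105−18) = 37/87.
So p ≥ (37/87)/(3/5) = 185/261.

185/261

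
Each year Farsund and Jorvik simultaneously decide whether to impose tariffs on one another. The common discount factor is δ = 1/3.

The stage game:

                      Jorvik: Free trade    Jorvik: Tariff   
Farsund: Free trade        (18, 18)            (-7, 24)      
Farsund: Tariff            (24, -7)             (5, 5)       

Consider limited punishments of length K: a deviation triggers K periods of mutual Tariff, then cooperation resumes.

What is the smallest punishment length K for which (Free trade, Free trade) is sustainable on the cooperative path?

Need Σ_{k=1}^{K} δ^k ≥ (24−18)/(18−5) = 0.4615 at δ = 1/3.
At K = 2 the sum is 0.4444 < 0.4615; at K = 3 it is 0.4815 ≥ 0.4615.
So the minimum punishment length is K = 3.

3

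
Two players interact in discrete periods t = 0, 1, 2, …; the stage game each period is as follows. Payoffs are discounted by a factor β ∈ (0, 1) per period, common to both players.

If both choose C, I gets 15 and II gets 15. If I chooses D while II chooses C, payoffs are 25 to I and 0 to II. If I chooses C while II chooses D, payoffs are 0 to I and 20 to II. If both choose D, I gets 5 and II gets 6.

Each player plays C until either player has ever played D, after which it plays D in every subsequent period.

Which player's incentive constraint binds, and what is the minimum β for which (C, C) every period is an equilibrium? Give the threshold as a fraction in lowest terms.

I: cooperation gives 15 each period; deviation gives 25 once then 5 forever.
  15/(1−β) ≥ 25 + 5β/(1−β) ⇒ β ≥ 10/20 = 1/2.
II: cooperation gives 15 each period; deviation gives 20 once then 6 forever.
  β ≥ 5/14.
Both must hold, so the binding constraint is I's: β ≥ 1/2.

I; β ≥ 1/2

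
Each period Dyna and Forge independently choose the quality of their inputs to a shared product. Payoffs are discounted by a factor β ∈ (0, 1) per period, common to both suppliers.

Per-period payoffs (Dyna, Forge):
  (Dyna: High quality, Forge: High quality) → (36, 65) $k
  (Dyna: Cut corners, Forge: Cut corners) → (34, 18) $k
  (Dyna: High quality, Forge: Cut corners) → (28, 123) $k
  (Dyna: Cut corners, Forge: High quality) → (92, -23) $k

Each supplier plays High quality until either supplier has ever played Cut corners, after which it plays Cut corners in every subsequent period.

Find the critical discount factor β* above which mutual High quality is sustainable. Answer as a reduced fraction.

Dyna: cooperation gives 36 each period; deviation gives 92 once then 34 forever.
  36/(1−β) ≥ 92 + 34β/(1−β) ⇒ β ≥ 56/58 = 28/29.
Forge: cooperation gives 65 each period; deviation gives 123 once then 18 forever.
  β ≥ 58/105.
Both must hold, so the binding constraint is Dyna's: β ≥ 28/29.

28/29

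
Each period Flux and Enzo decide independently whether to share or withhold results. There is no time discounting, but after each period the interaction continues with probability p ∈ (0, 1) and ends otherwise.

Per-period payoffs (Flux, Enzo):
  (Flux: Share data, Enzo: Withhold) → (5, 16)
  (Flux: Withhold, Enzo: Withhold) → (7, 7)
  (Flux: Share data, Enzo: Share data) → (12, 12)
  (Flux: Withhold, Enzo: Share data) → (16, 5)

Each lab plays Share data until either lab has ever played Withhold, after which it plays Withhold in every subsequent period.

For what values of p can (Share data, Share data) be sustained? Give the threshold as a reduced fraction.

4/9

With no time discounting, the continuation probability p plays the role of the discount factor.
Grim-trigger IC: 12/(1−p) ≥ 16 + 7p/(1−p) ⇒ p ≥ (16−12)/(16−7) = 4/9.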